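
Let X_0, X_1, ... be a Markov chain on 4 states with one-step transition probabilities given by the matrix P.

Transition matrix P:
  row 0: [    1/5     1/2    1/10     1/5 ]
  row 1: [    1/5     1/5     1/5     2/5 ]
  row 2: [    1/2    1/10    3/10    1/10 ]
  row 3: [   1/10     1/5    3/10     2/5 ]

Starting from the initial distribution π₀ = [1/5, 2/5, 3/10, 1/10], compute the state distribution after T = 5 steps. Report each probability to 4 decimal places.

π = [0.2398, 0.2490, 0.2273, 0.2840]

t=0: π = [0.2000, 0.4000, 0.3000, 0.1000]
t=1: π = [0.2800, 0.2300, 0.2200, 0.2700]
t=2: π = [0.2390, 0.2620, 0.2210, 0.2780]
t=3: π = [0.2385, 0.2496, 0.2260, 0.2859]
t=4: π = [0.2392, 0.2490, 0.2273, 0.2845]
t=5: π = [0.2398, 0.2490, 0.2273, 0.2840]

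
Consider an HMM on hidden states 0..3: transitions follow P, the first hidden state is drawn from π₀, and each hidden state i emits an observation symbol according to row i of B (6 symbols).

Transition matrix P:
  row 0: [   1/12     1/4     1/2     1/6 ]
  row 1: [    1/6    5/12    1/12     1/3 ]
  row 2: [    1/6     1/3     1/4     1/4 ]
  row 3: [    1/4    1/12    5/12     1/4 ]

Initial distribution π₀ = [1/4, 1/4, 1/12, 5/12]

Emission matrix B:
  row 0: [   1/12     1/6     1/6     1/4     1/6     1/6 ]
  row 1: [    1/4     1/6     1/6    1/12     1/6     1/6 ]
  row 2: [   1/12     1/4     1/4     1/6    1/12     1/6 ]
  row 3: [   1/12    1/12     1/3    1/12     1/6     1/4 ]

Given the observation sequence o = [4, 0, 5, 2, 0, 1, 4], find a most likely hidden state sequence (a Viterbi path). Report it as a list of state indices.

path = [1, 1, 3, 2, 1, 1, 1]

t=0: δ = [4.167e-02, 4.167e-02, 6.944e-03, 6.944e-02]  (obs o_0=4)
t=1: δ = [1.447e-03, 4.340e-03, 2.411e-03, 1.447e-03]  ψ = [3, 1, 3, 3]  (obs o_1=0)
t=2: δ = [1.206e-04, 3.014e-04, 1.206e-04, 3.617e-04]  ψ = [1, 1, 0, 1]  (obs o_2=5)
t=3: δ = [1.507e-05, 2.093e-05, 3.768e-05, 3.349e-05]  ψ = [3, 1, 3, 1]  (obs o_3=2)
t=4: δ = [6.977e-07, 3.140e-06, 1.163e-06, 7.849e-07]  ψ = [3, 2, 3, 2]  (obs o_4=0)
t=5: δ = [8.721e-08, 2.180e-07, 8.721e-08, 8.721e-08]  ψ = [1, 1, 0, 1]  (obs o_5=1)
t=6: δ = [6.056e-09, 1.514e-08, 3.634e-09, 1.211e-08]  ψ = [1, 1, 0, 1]  (obs o_6=4)
backtrack: best end state = 1; path = [1, 1, 3, 2, 1, 1, 1]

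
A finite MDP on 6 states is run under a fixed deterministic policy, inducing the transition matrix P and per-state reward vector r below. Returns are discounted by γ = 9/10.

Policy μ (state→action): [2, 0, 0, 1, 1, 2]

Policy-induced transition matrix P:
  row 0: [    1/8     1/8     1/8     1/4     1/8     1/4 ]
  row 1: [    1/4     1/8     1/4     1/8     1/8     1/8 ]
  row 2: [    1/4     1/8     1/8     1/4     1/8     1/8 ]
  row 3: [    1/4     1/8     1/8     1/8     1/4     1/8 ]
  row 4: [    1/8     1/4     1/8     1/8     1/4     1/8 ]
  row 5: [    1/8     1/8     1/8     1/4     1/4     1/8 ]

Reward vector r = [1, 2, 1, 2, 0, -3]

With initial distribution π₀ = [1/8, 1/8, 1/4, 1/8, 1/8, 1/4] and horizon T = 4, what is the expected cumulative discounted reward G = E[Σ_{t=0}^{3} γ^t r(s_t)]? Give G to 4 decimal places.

G = 1.5035

t=0: π = [0.1250, 0.1250, 0.2500, 0.1250, 0.1250, 0.2500], E[r] = 0.1250, γ^t·E[r] = 0.125000, running G = 0.125000
t=1: π = [0.1875, 0.1406, 0.1406, 0.2031, 0.1875, 0.1406], E[r] = 0.5938, γ^t·E[r] = 0.534375, running G = 0.659375
t=2: π = [0.1855, 0.1484, 0.1426, 0.1836, 0.1914, 0.1484], E[r] = 0.5469, γ^t·E[r] = 0.442969, running G = 1.102344
t=3: π = [0.1843, 0.1489, 0.1436, 0.1846, 0.1904, 0.1482], E[r] = 0.5503, γ^t·E[r] = 0.401164, running G = 1.503507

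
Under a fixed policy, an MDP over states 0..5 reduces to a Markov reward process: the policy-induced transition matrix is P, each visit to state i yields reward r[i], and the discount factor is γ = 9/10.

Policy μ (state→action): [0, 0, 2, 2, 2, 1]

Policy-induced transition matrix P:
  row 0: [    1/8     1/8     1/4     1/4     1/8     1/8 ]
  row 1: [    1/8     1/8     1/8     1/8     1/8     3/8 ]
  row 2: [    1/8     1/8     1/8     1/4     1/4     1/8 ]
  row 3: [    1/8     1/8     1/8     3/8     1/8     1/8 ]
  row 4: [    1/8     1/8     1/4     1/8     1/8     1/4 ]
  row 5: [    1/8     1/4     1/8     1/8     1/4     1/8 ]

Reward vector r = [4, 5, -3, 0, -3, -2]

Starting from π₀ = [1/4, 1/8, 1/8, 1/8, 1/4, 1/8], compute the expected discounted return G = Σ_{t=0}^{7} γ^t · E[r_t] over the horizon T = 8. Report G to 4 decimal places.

G = -0.3719

t=0: π = [0.2500, 0.1250, 0.1250, 0.1250, 0.2500, 0.1250], E[r] = 0.2500, γ^t·E[r] = 0.250000, running G = 0.250000
t=1: π = [0.1250, 0.1406, 0.1875, 0.2031, 0.1563, 0.1875], E[r] = -0.2031, γ^t·E[r] = -0.182813, running G = 0.067188
t=2: π = [0.1250, 0.1484, 0.1602, 0.2148, 0.1719, 0.1797], E[r] = -0.1133, γ^t·E[r] = -0.091758, running G = -0.024570
t=3: π = [0.1250, 0.1475, 0.1621, 0.2144, 0.1675, 0.1836], E[r] = -0.1187, γ^t·E[r] = -0.086498, running G = -0.111068
t=4: π = [0.1250, 0.1479, 0.1616, 0.2145, 0.1682, 0.1828], E[r] = -0.1152, γ^t·E[r] = -0.075565, running G = -0.186633
t=5: π = [0.1250, 0.1479, 0.1617, 0.2144, 0.1680, 0.1830], E[r] = -0.1159, γ^t·E[r] = -0.068419, running G = -0.255052
t=6: π = [0.1250, 0.1479, 0.1616, 0.2144, 0.1681, 0.1830], E[r] = -0.1157, γ^t·E[r] = -0.061485, running G = -0.316536
t=7: π = [0.1250, 0.1479, 0.1616, 0.2144, 0.1681, 0.1830], E[r] = -0.1157, γ^t·E[r] = -0.055356, running G = -0.371892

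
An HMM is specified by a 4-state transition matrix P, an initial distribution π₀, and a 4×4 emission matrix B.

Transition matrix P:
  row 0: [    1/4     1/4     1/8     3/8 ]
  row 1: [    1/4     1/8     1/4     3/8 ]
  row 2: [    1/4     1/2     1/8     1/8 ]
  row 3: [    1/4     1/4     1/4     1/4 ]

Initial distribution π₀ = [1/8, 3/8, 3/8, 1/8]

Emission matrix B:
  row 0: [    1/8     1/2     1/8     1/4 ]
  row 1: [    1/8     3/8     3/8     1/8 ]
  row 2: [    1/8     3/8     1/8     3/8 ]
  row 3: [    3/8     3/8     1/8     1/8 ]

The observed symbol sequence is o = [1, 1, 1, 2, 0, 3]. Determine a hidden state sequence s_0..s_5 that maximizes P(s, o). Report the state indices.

t=0: δ = [6.250e-02, 1.406e-01, 1.406e-01, 4.688e-02]  (obs o_0=1)
t=1: δ = [1.758e-02, 2.637e-02, 1.318e-02, 1.978e-02]  ψ = [1, 2, 1, 1]  (obs o_1=1)
t=2: δ = [3.296e-03, 2.472e-03, 2.472e-03, 3.708e-03]  ψ = [1, 2, 1, 1]  (obs o_2=1)
t=3: δ = [1.159e-04, 4.635e-04, 1.159e-04, 1.545e-04]  ψ = [3, 2, 3, 0]  (obs o_3=2)
t=4: δ = [1.448e-05, 7.242e-06, 1.448e-05, 6.518e-05]  ψ = [1, 1, 1, 1]  (obs o_4=0)
t=5: δ = [4.074e-06, 2.037e-06, 6.110e-06, 2.037e-06]  ψ = [3, 3, 3, 3]  (obs o_5=3)
backtrack: best end state = 2; path = [2, 1, 2, 1, 3, 2]

path = [2, 1, 2, 1, 3, 2]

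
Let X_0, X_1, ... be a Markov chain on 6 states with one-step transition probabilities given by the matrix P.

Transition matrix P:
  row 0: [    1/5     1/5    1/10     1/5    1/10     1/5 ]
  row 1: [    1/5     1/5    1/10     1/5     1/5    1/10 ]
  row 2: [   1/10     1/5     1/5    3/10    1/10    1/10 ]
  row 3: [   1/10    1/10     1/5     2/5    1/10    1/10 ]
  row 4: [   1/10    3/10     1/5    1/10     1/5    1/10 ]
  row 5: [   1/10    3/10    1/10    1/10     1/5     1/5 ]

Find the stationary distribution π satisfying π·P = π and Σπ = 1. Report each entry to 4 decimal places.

Balance equations π_j = Σ_i π_i·P[i][j]:
  π_0 = 1/5·π_0 + 1/5·π_1 + 1/10·π_2 + 1/10·π_3 + 1/10·π_4 + 1/10·π_5
  π_1 = 1/5·π_0 + 1/5·π_1 + 1/5·π_2 + 1/10·π_3 + 3/10·π_4 + 3/10·π_5
  π_2 = 1/10·π_0 + 1/10·π_1 + 1/5·π_2 + 1/5·π_3 + 1/5·π_4 + 1/10·π_5
  π_3 = 1/5·π_0 + 1/5·π_1 + 3/10·π_2 + 2/5·π_3 + 1/10·π_4 + 1/10·π_5
  π_4 = 1/10·π_0 + 1/5·π_1 + 1/10·π_2 + 1/10·π_3 + 1/5·π_4 + 1/5·π_5
  normalize: π_0 + π_1 + π_2 + π_3 + π_4 + π_5 = 1
Solving the linear system gives exactly π = [8534/63799, 13007/63799, 9802/63799, 14992/63799, 9427/63799, 8037/63799].

π = [0.1338, 0.2039, 0.1536, 0.2350, 0.1478, 0.1260]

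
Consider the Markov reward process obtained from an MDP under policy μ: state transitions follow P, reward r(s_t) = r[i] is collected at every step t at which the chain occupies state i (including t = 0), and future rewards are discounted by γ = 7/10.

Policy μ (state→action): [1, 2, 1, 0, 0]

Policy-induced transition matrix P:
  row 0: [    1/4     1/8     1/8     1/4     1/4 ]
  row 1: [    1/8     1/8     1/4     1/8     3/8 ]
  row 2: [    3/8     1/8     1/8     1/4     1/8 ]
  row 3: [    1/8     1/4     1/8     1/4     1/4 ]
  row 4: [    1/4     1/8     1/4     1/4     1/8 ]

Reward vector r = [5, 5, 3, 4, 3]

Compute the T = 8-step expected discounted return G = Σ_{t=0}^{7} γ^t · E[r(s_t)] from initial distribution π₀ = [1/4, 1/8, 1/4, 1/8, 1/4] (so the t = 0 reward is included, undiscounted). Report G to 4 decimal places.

G = 12.4314

t=0: π = [0.2500, 0.1250, 0.2500, 0.1250, 0.2500], E[r] = 3.8750, γ^t·E[r] = 3.875000, running G = 3.875000
t=1: π = [0.2500, 0.1406, 0.1719, 0.2344, 0.2031], E[r] = 4.0156, γ^t·E[r] = 2.810938, running G = 6.685938
t=2: π = [0.2246, 0.1543, 0.1680, 0.2324, 0.2207], E[r] = 3.9902, γ^t·E[r] = 1.955215, running G = 8.641152
t=3: π = [0.2227, 0.1541, 0.1719, 0.2307, 0.2207], E[r] = 3.9841, γ^t·E[r] = 1.366557, running G = 10.007709
t=4: π = [0.2234, 0.1538, 0.1718, 0.2307, 0.2202], E[r] = 3.9852, γ^t·E[r] = 0.956846, running G = 10.964556
t=5: π = [0.2234, 0.1538, 0.1718, 0.2308, 0.2202], E[r] = 3.9853, γ^t·E[r] = 0.669805, running G = 11.634360
t=6: π = [0.2234, 0.1538, 0.1718, 0.2308, 0.2202], E[r] = 3.9852, γ^t·E[r] = 0.468860, running G = 12.103220
t=7: π = [0.2234, 0.1538, 0.1718, 0.2308, 0.2202], E[r] = 3.9852, γ^t·E[r] = 0.328202, running G = 12.431423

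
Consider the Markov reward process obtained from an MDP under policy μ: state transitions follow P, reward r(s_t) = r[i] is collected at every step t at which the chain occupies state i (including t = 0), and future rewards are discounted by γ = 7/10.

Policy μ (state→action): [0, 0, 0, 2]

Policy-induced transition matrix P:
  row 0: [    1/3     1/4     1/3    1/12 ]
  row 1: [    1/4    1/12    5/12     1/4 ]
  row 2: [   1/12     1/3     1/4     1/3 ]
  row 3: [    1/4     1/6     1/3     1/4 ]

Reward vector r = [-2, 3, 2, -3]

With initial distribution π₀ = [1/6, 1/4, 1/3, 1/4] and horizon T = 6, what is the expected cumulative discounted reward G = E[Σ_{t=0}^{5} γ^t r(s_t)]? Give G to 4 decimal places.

G = 0.6209

t=0: π = [0.1667, 0.2500, 0.3333, 0.2500], E[r] = 0.3333, γ^t·E[r] = 0.333333, running G = 0.333333
t=1: π = [0.2083, 0.2153, 0.3264, 0.2500], E[r] = 0.1319, γ^t·E[r] = 0.092361, running G = 0.425694
t=2: π = [0.2130, 0.2205, 0.3241, 0.2425], E[r] = 0.1563, γ^t·E[r] = 0.076563, running G = 0.502257
t=3: π = [0.2137, 0.2201, 0.3247, 0.2415], E[r] = 0.1576, γ^t·E[r] = 0.054040, running G = 0.556297
t=4: π = [0.2137, 0.2203, 0.3246, 0.2414], E[r] = 0.1583, γ^t·E[r] = 0.038008, running G = 0.594305
t=5: π = [0.2137, 0.2202, 0.3246, 0.2414], E[r] = 0.1582, γ^t·E[r] = 0.026592, running G = 0.620897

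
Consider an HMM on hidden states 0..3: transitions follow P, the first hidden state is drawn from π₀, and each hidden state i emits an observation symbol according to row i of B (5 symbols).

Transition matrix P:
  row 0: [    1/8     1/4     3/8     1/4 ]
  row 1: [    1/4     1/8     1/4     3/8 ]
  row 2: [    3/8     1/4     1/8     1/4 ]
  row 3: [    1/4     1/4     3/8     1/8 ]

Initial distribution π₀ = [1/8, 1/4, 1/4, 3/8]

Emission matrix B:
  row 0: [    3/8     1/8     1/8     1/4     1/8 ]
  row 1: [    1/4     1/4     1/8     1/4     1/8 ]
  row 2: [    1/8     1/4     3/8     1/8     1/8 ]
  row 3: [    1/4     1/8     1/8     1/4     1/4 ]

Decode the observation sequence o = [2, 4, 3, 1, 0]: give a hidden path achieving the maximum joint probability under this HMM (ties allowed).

path = [2, 3, 0, 2, 0]

t=0: δ = [1.562e-02, 3.125e-02, 9.375e-02, 4.688e-02]  (obs o_0=2)
t=1: δ = [4.395e-03, 2.930e-03, 2.197e-03, 5.859e-03]  ψ = [2, 2, 3, 2]  (obs o_1=4)
t=2: δ = [3.662e-04, 3.662e-04, 2.747e-04, 2.747e-04]  ψ = [3, 3, 3, 0]  (obs o_2=3)
t=3: δ = [1.287e-05, 2.289e-05, 3.433e-05, 1.717e-05]  ψ = [2, 0, 0, 1]  (obs o_3=1)
t=4: δ = [4.828e-06, 2.146e-06, 8.047e-07, 2.146e-06]  ψ = [2, 2, 3, 1]  (obs o_4=0)
backtrack: best end state = 0; path = [2, 3, 0, 2, 0]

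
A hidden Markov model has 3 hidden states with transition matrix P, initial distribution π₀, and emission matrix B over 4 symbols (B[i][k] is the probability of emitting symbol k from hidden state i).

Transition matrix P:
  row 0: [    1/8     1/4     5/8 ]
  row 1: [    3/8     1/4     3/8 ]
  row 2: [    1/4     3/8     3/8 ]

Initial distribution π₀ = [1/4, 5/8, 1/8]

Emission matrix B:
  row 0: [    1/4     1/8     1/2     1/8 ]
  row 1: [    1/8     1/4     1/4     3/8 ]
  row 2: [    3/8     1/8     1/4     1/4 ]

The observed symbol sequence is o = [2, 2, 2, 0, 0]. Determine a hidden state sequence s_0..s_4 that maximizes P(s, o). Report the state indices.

path = [1, 0, 2, 2, 2]

t=0: δ = [1.250e-01, 1.562e-01, 3.125e-02]  (obs o_0=2)
t=1: δ = [2.930e-02, 9.766e-03, 1.953e-02]  ψ = [1, 1, 0]  (obs o_1=2)
t=2: δ = [2.441e-03, 1.831e-03, 4.578e-03]  ψ = [2, 0, 0]  (obs o_2=2)
t=3: δ = [2.861e-04, 2.146e-04, 6.437e-04]  ψ = [2, 2, 2]  (obs o_3=0)
t=4: δ = [4.023e-05, 3.017e-05, 9.052e-05]  ψ = [2, 2, 2]  (obs o_4=0)
backtrack: best end state = 2; path = [1, 0, 2, 2, 2]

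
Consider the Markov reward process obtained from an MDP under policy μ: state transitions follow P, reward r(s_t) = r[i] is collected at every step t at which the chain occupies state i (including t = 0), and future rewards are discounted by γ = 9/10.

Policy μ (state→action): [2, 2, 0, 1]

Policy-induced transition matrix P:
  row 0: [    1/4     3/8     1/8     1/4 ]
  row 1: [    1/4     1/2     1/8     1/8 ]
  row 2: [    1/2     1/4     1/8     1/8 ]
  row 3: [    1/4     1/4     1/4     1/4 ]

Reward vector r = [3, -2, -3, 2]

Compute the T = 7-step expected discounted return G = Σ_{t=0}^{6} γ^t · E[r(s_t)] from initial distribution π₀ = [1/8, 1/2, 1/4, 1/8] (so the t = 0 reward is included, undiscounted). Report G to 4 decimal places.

G = -1.0183

t=0: π = [0.1250, 0.5000, 0.2500, 0.1250], E[r] = -1.1250, γ^t·E[r] = -1.125000, running G = -1.125000
t=1: π = [0.3125, 0.3906, 0.1406, 0.1563], E[r] = 0.0469, γ^t·E[r] = 0.042188, running G = -1.082813
t=2: π = [0.2852, 0.3867, 0.1445, 0.1836], E[r] = 0.0156, γ^t·E[r] = 0.012656, running G = -1.070156
t=3: π = [0.2861, 0.3823, 0.1479, 0.1836], E[r] = 0.0171, γ^t·E[r] = 0.012458, running G = -1.057698
t=4: π = [0.2870, 0.3813, 0.1479, 0.1837], E[r] = 0.0219, γ^t·E[r] = 0.014336, running G = -1.043362
t=5: π = [0.2870, 0.3812, 0.1480, 0.1838], E[r] = 0.0223, γ^t·E[r] = 0.013182, running G = -1.030180
t=6: π = [0.2870, 0.3812, 0.1480, 0.1839], E[r] = 0.0224, γ^t·E[r] = 0.011898, running G = -1.018282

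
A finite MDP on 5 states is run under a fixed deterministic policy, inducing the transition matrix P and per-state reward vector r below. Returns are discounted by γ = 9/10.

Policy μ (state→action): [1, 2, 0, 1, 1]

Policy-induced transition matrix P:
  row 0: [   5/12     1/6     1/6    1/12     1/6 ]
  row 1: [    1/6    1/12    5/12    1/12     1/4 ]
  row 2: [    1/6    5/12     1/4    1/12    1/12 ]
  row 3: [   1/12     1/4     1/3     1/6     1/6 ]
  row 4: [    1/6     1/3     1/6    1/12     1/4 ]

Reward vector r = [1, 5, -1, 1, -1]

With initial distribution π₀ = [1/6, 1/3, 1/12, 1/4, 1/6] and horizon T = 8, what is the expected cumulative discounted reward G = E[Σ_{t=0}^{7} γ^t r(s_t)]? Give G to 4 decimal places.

G = 6.8384

t=0: π = [0.1667, 0.3333, 0.0833, 0.2500, 0.1667], E[r] = 1.8333, γ^t·E[r] = 1.833333, running G = 1.833333
t=1: π = [0.1875, 0.2083, 0.2986, 0.1042, 0.2014], E[r] = 0.8333, γ^t·E[r] = 0.750000, running G = 2.583333
t=2: π = [0.2049, 0.2662, 0.2610, 0.0920, 0.1759], E[r] = 1.1910, γ^t·E[r] = 0.964688, running G = 3.548021
t=3: π = [0.2102, 0.2467, 0.2703, 0.0910, 0.1818], E[r] = 1.0828, γ^t·E[r] = 0.789328, running G = 4.337349
t=4: π = [0.2116, 0.2516, 0.2660, 0.0909, 0.1798], E[r] = 1.1145, γ^t·E[r] = 0.731199, running G = 5.068548
t=5: π = [0.2120, 0.2498, 0.2669, 0.0909, 0.1804], E[r] = 1.1044, γ^t·E[r] = 0.652139, running G = 5.720687
t=6: π = [0.2121, 0.2502, 0.2665, 0.0909, 0.1803], E[r] = 1.1073, γ^t·E[r] = 0.588485, running G = 6.309173
t=7: π = [0.2121, 0.2501, 0.2666, 0.0909, 0.1803], E[r] = 1.1064, γ^t·E[r] = 0.529195, running G = 6.838367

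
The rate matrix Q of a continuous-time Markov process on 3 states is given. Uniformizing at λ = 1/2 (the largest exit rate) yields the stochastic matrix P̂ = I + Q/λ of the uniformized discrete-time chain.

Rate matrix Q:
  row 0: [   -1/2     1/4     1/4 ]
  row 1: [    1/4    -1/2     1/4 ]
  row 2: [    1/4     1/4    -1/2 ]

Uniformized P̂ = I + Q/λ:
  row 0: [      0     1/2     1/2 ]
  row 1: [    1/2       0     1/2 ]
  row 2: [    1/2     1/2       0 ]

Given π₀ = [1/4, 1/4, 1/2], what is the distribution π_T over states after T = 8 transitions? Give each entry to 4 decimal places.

t=0: π = [0.2500, 0.2500, 0.5000]
t=1: π = [0.3750, 0.3750, 0.2500]
t=2: π = [0.3125, 0.3125, 0.3750]
t=3: π = [0.3438, 0.3438, 0.3125]
t=4: π = [0.3281, 0.3281, 0.3438]
t=5: π = [0.3359, 0.3359, 0.3281]
t=6: π = [0.3320, 0.3320, 0.3359]
t=7: π = [0.3340, 0.3340, 0.3320]
t=8: π = [0.3330, 0.3330, 0.3340]

π = [0.3330, 0.3330, 0.3340]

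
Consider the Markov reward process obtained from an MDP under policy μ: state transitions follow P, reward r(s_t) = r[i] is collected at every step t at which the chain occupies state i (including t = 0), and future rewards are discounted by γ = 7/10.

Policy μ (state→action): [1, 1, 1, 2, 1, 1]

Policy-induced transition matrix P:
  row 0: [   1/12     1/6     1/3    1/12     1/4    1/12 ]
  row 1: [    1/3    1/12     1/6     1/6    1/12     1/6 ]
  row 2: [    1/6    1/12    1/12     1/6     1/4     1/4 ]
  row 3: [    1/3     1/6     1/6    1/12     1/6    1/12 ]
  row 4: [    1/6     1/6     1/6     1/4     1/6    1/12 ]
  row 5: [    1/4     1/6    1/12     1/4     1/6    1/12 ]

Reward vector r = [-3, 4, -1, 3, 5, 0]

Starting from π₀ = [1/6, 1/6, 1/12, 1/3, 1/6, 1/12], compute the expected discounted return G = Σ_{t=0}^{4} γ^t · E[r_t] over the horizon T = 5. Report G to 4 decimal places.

G = 3.8698

t=0: π = [0.1667, 0.1667, 0.0833, 0.3333, 0.1667, 0.0833], E[r] = 1.9167, γ^t·E[r] = 1.916667, running G = 1.916667
t=1: π = [0.2431, 0.1458, 0.1806, 0.1458, 0.1736, 0.1111], E[r] = 0.9792, γ^t·E[r] = 0.685417, running G = 2.602083
t=2: π = [0.2043, 0.1395, 0.1829, 0.1580, 0.1898, 0.1256], E[r] = 1.1852, γ^t·E[r] = 0.580741, running G = 3.182824
t=3: π = [0.2097, 0.1398, 0.1750, 0.1628, 0.1873, 0.1254], E[r] = 1.1800, γ^t·E[r] = 0.404732, running G = 3.587556
t=4: π = [0.2101, 0.1404, 0.1766, 0.1617, 0.1871, 0.1242], E[r] = 1.1754, γ^t·E[r] = 0.282208, running G = 3.869764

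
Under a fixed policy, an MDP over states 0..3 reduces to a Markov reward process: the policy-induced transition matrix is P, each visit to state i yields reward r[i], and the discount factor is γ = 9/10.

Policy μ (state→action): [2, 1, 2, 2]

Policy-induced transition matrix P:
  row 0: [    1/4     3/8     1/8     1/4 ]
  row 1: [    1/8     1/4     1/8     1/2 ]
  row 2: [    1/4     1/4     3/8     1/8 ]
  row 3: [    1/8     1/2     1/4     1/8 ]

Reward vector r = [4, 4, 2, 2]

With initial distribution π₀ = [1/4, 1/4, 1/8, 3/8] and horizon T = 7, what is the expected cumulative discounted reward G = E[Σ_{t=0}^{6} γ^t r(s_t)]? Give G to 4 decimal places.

G = 15.8145

t=0: π = [0.2500, 0.2500, 0.1250, 0.3750], E[r] = 3.0000, γ^t·E[r] = 3.000000, running G = 3.000000
t=1: π = [0.1719, 0.3750, 0.2031, 0.2500], E[r] = 3.0938, γ^t·E[r] = 2.784375, running G = 5.784375
t=2: π = [0.1719, 0.3340, 0.2070, 0.2871], E[r] = 3.0117, γ^t·E[r] = 2.439492, running G = 8.223867
t=3: π = [0.1724, 0.3433, 0.2126, 0.2717], E[r] = 3.0313, γ^t·E[r] = 2.209781, running G = 10.433648
t=4: π = [0.1731, 0.3395, 0.2121, 0.2753], E[r] = 3.0252, γ^t·E[r] = 1.984839, running G = 12.418487
t=5: π = [0.1732, 0.3405, 0.2124, 0.2739], E[r] = 3.0272, γ^t·E[r] = 1.787549, running G = 14.206036
t=6: π = [0.1732, 0.3401, 0.2124, 0.2743], E[r] = 3.0267, γ^t·E[r] = 1.608492, running G = 15.814527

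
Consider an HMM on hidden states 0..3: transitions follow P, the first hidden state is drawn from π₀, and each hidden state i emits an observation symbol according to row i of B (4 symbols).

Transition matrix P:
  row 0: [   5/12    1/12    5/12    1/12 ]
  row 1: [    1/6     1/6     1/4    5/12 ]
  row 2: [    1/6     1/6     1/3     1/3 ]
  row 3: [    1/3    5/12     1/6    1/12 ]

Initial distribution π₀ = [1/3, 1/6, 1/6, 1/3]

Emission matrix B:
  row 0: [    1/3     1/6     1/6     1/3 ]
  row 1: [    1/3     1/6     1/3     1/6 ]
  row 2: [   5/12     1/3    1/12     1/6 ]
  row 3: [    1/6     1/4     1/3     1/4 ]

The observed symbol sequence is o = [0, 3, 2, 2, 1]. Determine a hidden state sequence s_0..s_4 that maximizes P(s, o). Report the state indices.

path = [0, 2, 3, 1, 3]

t=0: δ = [1.111e-01, 5.556e-02, 6.944e-02, 5.556e-02]  (obs o_0=0)
t=1: δ = [1.543e-02, 3.858e-03, 7.716e-03, 5.787e-03]  ψ = [0, 3, 0, 1]  (obs o_1=3)
t=2: δ = [1.072e-03, 8.038e-04, 5.358e-04, 8.573e-04]  ψ = [0, 3, 0, 2]  (obs o_2=2)
t=3: δ = [7.442e-05, 1.191e-04, 3.721e-05, 1.116e-04]  ψ = [0, 3, 0, 1]  (obs o_3=2)
t=4: δ = [6.202e-06, 7.752e-06, 1.034e-05, 1.240e-05]  ψ = [3, 3, 0, 1]  (obs o_4=1)
backtrack: best end state = 3; path = [0, 2, 3, 1, 3]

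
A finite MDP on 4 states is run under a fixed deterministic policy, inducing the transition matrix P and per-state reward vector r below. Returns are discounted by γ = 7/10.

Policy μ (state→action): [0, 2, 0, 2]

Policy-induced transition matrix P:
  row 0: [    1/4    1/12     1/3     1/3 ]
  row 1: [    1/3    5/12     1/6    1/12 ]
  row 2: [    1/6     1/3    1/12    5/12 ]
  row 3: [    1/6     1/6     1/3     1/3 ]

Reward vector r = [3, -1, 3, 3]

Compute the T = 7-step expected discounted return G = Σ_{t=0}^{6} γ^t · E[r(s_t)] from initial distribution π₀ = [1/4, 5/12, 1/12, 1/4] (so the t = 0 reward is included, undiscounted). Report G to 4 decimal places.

G = 5.4134

t=0: π = [0.2500, 0.4167, 0.0833, 0.2500], E[r] = 1.3333, γ^t·E[r] = 1.333333, running G = 1.333333
t=1: π = [0.2569, 0.2639, 0.2431, 0.2361], E[r] = 1.9444, γ^t·E[r] = 1.361111, running G = 2.694444
t=2: π = [0.2321, 0.2517, 0.2286, 0.2876], E[r] = 1.9931, γ^t·E[r] = 0.976597, running G = 3.671042
t=3: π = [0.2280, 0.2484, 0.2342, 0.2894], E[r] = 2.0066, γ^t·E[r] = 0.688250, running G = 4.359291
t=4: π = [0.2271, 0.2488, 0.2334, 0.2908], E[r] = 2.0048, γ^t·E[r] = 0.481354, running G = 4.840645
t=5: π = [0.2271, 0.2488, 0.2335, 0.2906], E[r] = 2.0046, γ^t·E[r] = 0.336919, running G = 5.177564
t=6: π = [0.2271, 0.2489, 0.2335, 0.2906], E[r] = 2.0045, γ^t·E[r] = 0.235827, running G = 5.413391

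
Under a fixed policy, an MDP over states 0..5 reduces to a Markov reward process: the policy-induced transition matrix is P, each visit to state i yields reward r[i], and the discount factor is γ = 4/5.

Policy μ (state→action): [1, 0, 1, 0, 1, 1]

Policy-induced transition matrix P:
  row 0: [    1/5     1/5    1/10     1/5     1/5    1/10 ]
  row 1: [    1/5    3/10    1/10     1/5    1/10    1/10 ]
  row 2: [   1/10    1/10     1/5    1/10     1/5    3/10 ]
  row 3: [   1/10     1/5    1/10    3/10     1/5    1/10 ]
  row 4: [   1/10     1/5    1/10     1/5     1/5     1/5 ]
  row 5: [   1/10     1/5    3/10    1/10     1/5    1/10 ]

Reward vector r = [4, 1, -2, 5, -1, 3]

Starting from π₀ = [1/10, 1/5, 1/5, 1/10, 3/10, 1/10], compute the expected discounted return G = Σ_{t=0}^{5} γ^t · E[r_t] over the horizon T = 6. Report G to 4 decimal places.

t=0: π = [0.1000, 0.2000, 0.2000, 0.1000, 0.3000, 0.1000], E[r] = 0.7000, γ^t·E[r] = 0.700000, running G = 0.700000
t=1: π = [0.1300, 0.2000, 0.1400, 0.1800, 0.1800, 0.1700], E[r] = 1.6700, γ^t·E[r] = 1.336000, running G = 2.036000
t=2: π = [0.1330, 0.2060, 0.1480, 0.1870, 0.1800, 0.1460], E[r] = 1.6350, γ^t·E[r] = 1.046400, running G = 3.082400
t=3: π = [0.1339, 0.2058, 0.1440, 0.1893, 0.1794, 0.1476], E[r] = 1.6633, γ^t·E[r] = 0.851610, running G = 3.934010
t=4: π = [0.1340, 0.2062, 0.1439, 0.1898, 0.1794, 0.1467], E[r] = 1.6639, γ^t·E[r] = 0.681521, running G = 4.615531
t=5: π = [0.1340, 0.2062, 0.1437, 0.1899, 0.1794, 0.1467], E[r] = 1.6652, γ^t·E[r] = 0.545639, running G = 5.161169

G = 5.1612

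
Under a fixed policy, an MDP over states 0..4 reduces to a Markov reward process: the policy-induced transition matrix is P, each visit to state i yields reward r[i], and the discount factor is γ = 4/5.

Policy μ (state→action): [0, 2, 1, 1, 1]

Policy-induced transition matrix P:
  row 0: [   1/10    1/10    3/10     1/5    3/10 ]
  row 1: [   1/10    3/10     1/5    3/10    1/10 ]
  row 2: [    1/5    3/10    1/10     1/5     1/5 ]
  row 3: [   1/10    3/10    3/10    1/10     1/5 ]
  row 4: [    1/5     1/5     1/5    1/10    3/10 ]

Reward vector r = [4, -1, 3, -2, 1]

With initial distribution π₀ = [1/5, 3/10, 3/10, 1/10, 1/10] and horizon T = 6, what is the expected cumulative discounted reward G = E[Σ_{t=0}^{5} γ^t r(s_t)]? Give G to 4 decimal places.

G = 3.3481

t=0: π = [0.2000, 0.3000, 0.3000, 0.1000, 0.1000], E[r] = 1.3000, γ^t·E[r] = 1.300000, running G = 1.300000
t=1: π = [0.1400, 0.2500, 0.2000, 0.2100, 0.2000], E[r] = 0.6900, γ^t·E[r] = 0.552000, running G = 1.852000
t=2: π = [0.1400, 0.2520, 0.2150, 0.1840, 0.2090], E[r] = 0.7940, γ^t·E[r] = 0.508160, running G = 2.360160
t=3: π = [0.1424, 0.2511, 0.2109, 0.1859, 0.2097], E[r] = 0.7891, γ^t·E[r] = 0.404019, running G = 2.764179
t=4: π = [0.1421, 0.2506, 0.2117, 0.1856, 0.2101], E[r] = 0.7919, γ^t·E[r] = 0.324366, running G = 3.088546
t=5: π = [0.1422, 0.2506, 0.2116, 0.1855, 0.2102], E[r] = 0.7921, γ^t·E[r] = 0.259555, running G = 3.348101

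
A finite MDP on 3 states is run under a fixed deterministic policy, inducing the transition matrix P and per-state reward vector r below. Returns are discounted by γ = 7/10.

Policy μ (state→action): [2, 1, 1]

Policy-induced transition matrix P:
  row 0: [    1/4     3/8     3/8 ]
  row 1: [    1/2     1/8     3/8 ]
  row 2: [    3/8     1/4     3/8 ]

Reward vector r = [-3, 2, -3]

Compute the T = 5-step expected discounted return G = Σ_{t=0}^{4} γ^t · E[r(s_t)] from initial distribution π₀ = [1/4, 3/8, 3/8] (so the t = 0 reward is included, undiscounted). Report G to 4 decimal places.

t=0: π = [0.2500, 0.3750, 0.3750], E[r] = -1.1250, γ^t·E[r] = -1.125000, running G = -1.125000
t=1: π = [0.3906, 0.2344, 0.3750], E[r] = -1.8281, γ^t·E[r] = -1.279688, running G = -2.404688
t=2: π = [0.3555, 0.2695, 0.3750], E[r] = -1.6523, γ^t·E[r] = -0.809648, running G = -3.214336
t=3: π = [0.3643, 0.2607, 0.3750], E[r] = -1.6963, γ^t·E[r] = -0.581827, running G = -3.796163
t=4: π = [0.3621, 0.2629, 0.3750], E[r] = -1.6853, γ^t·E[r] = -0.404641, running G = -4.200804

G = -4.2008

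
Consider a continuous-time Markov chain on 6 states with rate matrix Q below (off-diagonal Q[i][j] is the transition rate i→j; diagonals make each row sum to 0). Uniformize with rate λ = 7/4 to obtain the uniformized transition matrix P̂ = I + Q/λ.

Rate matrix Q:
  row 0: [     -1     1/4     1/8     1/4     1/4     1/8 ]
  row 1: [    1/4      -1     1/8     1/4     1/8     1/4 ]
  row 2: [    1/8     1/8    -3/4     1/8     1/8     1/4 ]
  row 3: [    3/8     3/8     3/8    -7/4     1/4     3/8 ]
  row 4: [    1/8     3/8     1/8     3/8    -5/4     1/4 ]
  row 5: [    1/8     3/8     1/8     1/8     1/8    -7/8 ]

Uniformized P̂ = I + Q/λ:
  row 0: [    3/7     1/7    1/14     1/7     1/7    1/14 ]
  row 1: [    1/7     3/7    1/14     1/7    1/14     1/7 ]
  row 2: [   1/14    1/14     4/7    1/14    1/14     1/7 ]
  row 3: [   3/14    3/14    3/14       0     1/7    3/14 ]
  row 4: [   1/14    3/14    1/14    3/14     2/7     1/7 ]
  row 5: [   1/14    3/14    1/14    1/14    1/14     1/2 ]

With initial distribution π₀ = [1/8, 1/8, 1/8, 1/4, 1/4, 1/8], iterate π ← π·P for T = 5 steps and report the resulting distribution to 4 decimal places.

t=0: π = [0.1250, 0.1250, 0.1250, 0.2500, 0.2500, 0.1250]
t=1: π = [0.1607, 0.2143, 0.1696, 0.1071, 0.1518, 0.1964]
t=2: π = [0.1594, 0.2245, 0.1716, 0.1122, 0.1231, 0.2092]
t=3: π = [0.1604, 0.2265, 0.1732, 0.1084, 0.1172, 0.2142]
t=4: π = [0.1604, 0.2266, 0.1735, 0.1081, 0.1157, 0.2156]
t=5: π = [0.1603, 0.2266, 0.1736, 0.1079, 0.1154, 0.2161]

π = [0.1603, 0.2266, 0.1736, 0.1079, 0.1154, 0.2161]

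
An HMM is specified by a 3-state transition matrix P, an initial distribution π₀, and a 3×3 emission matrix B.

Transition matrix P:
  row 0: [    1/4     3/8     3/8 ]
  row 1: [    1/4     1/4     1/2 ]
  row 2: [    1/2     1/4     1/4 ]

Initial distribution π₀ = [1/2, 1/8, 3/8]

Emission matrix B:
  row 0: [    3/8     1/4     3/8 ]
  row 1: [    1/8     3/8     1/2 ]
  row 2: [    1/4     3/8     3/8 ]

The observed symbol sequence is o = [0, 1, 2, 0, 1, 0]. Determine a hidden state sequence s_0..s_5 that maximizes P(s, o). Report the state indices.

path = [0, 1, 2, 0, 2, 0]

t=0: δ = [1.875e-01, 1.562e-02, 9.375e-02]  (obs o_0=0)
t=1: δ = [1.172e-02, 2.637e-02, 2.637e-02]  ψ = [0, 0, 0]  (obs o_1=1)
t=2: δ = [4.944e-03, 3.296e-03, 4.944e-03]  ψ = [2, 1, 1]  (obs o_2=2)
t=3: δ = [9.270e-04, 2.317e-04, 4.635e-04]  ψ = [2, 0, 0]  (obs o_3=0)
t=4: δ = [5.794e-05, 1.304e-04, 1.304e-04]  ψ = [0, 0, 0]  (obs o_4=1)
t=5: δ = [2.444e-05, 4.074e-06, 1.629e-05]  ψ = [2, 1, 1]  (obs o_5=0)
backtrack: best end state = 0; path = [0, 1, 2, 0, 2, 0]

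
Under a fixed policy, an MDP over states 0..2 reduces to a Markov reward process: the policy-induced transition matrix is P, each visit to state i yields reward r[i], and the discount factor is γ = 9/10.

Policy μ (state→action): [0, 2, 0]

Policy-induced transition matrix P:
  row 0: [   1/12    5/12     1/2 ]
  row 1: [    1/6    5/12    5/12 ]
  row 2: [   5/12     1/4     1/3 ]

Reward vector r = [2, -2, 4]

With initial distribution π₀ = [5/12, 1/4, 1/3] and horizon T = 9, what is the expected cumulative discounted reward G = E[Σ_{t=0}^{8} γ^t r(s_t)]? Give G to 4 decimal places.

G = 8.8893

t=0: π = [0.4167, 0.2500, 0.3333], E[r] = 1.6667, γ^t·E[r] = 1.666667, running G = 1.666667
t=1: π = [0.2153, 0.3611, 0.4236], E[r] = 1.4028, γ^t·E[r] = 1.262500, running G = 2.929167
t=2: π = [0.2546, 0.3461, 0.3993], E[r] = 1.4144, γ^t·E[r] = 1.145625, running G = 4.074792
t=3: π = [0.2453, 0.3501, 0.4046], E[r] = 1.4088, γ^t·E[r] = 1.026984, running G = 5.101776
t=4: π = [0.2474, 0.3492, 0.4034], E[r] = 1.4099, γ^t·E[r] = 0.925003, running G = 6.026779
t=5: π = [0.2469, 0.3494, 0.4037], E[r] = 1.4096, γ^t·E[r] = 0.832349, running G = 6.859129
t=6: π = [0.2470, 0.3494, 0.4036], E[r] = 1.4096, γ^t·E[r] = 0.749146, running G = 7.608274
t=7: π = [0.2470, 0.3494, 0.4036], E[r] = 1.4096, γ^t·E[r] = 0.674225, running G = 8.282499
t=8: π = [0.2470, 0.3494, 0.4036], E[r] = 1.4096, γ^t·E[r] = 0.606803, running G = 8.889302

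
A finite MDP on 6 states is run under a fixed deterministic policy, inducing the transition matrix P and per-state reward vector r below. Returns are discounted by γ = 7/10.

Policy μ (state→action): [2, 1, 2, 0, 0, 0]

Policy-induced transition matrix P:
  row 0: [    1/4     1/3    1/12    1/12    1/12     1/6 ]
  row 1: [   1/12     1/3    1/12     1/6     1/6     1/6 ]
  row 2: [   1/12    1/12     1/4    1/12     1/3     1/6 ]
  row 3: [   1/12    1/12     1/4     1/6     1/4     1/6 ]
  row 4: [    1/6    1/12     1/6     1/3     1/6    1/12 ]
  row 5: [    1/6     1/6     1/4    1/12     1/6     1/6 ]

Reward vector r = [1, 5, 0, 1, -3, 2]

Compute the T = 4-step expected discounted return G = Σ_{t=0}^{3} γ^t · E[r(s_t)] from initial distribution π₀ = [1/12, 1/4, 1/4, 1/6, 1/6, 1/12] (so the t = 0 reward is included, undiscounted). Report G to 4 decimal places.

t=0: π = [0.0833, 0.2500, 0.2500, 0.1667, 0.1667, 0.0833], E[r] = 1.1667, γ^t·E[r] = 1.166667, running G = 1.166667
t=1: π = [0.1181, 0.1736, 0.1806, 0.1597, 0.2153, 0.1528], E[r] = 0.8056, γ^t·E[r] = 0.563889, running G = 1.730556
t=2: π = [0.1337, 0.1690, 0.1834, 0.1649, 0.2002, 0.1487], E[r] = 0.8403, γ^t·E[r] = 0.411736, running G = 2.142292
t=3: π = [0.1347, 0.1714, 0.1829, 0.1612, 0.1998, 0.1500], E[r] = 0.8533, γ^t·E[r] = 0.292681, running G = 2.434973

G = 2.4350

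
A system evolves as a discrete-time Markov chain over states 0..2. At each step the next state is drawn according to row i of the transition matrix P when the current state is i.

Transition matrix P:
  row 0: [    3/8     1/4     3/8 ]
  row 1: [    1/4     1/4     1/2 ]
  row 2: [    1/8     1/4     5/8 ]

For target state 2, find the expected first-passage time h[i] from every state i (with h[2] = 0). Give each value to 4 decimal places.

First-step conditioning: h[2] = 0; for i ≠ 2, h[i] = 1 + Σ_k P[i][k]·h[k].
  h[0] = 1 + 3/8·h[0] + 1/4·h[1]
  h[1] = 1 + 1/4·h[0] + 1/4·h[1]
Solving the 2×2 linear system over states ≠ 2 gives exactly h = [32/13, 28/13, 0] (h[2] = 0 is the target).

h = [2.4615, 2.1538, 0.0000]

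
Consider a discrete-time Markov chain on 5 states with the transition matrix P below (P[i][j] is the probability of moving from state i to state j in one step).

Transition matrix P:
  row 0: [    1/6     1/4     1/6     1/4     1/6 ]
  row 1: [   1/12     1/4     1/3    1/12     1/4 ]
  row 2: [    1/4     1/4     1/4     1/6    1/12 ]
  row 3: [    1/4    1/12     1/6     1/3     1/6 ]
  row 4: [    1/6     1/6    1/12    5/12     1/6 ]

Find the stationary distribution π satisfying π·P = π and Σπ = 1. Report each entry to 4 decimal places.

π = [0.1881, 0.1946, 0.2021, 0.2492, 0.1660]

Balance equations π_j = Σ_i π_i·P[i][j]:
  π_0 = 1/6·π_0 + 1/12·π_1 + 1/4·π_2 + 1/4·π_3 + 1/6·π_4
  π_1 = 1/4·π_0 + 1/4·π_1 + 1/4·π_2 + 1/12·π_3 + 1/6·π_4
  π_2 = 1/6·π_0 + 1/3·π_1 + 1/4·π_2 + 1/6·π_3 + 1/12·π_4
  π_3 = 1/4·π_0 + 1/12·π_1 + 1/6·π_2 + 1/3·π_3 + 5/12·π_4
  normalize: π_0 + π_1 + π_2 + π_3 + π_4 = 1
Solving the linear system gives exactly π = [3170/16857, 3281/16857, 3407/16857, 1400/5619, 311/1873].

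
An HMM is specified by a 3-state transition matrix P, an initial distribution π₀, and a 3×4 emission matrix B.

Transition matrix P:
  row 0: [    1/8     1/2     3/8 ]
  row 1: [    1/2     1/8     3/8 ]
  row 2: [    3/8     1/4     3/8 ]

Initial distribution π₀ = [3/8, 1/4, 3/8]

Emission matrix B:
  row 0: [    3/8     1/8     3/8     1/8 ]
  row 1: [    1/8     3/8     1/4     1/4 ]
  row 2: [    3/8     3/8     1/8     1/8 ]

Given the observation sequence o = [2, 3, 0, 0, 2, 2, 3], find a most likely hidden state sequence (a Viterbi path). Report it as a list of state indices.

path = [0, 1, 2, 0, 1, 0, 1]

t=0: δ = [1.406e-01, 6.250e-02, 4.688e-02]  (obs o_0=2)
t=1: δ = [3.906e-03, 1.758e-02, 6.592e-03]  ψ = [1, 0, 0]  (obs o_1=3)
t=2: δ = [3.296e-03, 2.747e-04, 2.472e-03]  ψ = [1, 1, 1]  (obs o_2=0)
t=3: δ = [3.476e-04, 2.060e-04, 4.635e-04]  ψ = [2, 0, 0]  (obs o_3=0)
t=4: δ = [6.518e-05, 4.345e-05, 2.173e-05]  ψ = [2, 0, 2]  (obs o_4=2)
t=5: δ = [8.147e-06, 8.147e-06, 3.055e-06]  ψ = [1, 0, 0]  (obs o_5=2)
t=6: δ = [5.092e-07, 1.018e-06, 3.819e-07]  ψ = [1, 0, 0]  (obs o_6=3)
backtrack: best end state = 1; path = [0, 1, 2, 0, 1, 0, 1]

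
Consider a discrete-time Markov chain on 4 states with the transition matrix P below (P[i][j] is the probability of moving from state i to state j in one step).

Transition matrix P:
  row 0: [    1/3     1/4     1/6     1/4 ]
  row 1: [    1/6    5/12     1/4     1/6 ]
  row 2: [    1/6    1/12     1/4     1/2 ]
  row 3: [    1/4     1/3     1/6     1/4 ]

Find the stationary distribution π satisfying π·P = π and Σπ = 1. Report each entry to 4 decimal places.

π = [0.2278, 0.2862, 0.2078, 0.2781]

Balance equations π_j = Σ_i π_i·P[i][j]:
  π_0 = 1/3·π_0 + 1/6·π_1 + 1/6·π_2 + 1/4·π_3
  π_1 = 1/4·π_0 + 5/12·π_1 + 1/12·π_2 + 1/3·π_3
  π_2 = 1/6·π_0 + 1/4·π_1 + 1/4·π_2 + 1/6·π_3
  normalize: π_0 + π_1 + π_2 + π_3 = 1
Solving the linear system gives exactly π = [77/338, 387/1352, 281/1352, 47/169].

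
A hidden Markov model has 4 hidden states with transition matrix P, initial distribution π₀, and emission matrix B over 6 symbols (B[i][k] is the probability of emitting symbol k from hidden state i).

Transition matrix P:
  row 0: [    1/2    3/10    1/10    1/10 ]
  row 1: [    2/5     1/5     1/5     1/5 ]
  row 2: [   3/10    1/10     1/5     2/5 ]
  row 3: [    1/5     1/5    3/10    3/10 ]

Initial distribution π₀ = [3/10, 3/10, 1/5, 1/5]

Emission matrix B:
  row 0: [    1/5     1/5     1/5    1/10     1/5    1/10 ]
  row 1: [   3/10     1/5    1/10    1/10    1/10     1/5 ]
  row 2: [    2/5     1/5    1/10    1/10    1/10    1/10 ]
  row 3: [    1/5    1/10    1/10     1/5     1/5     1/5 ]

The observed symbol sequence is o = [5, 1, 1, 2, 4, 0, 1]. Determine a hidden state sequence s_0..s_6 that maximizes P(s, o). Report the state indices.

path = [1, 0, 0, 0, 0, 0, 0]

t=0: δ = [3.000e-02, 6.000e-02, 2.000e-02, 4.000e-02]  (obs o_0=5)
t=1: δ = [4.800e-03, 2.400e-03, 2.400e-03, 1.200e-03]  ψ = [1, 1, 1, 1]  (obs o_1=1)
t=2: δ = [4.800e-04, 2.880e-04, 9.600e-05, 9.600e-05]  ψ = [0, 0, 0, 2]  (obs o_2=1)
t=3: δ = [4.800e-05, 1.440e-05, 5.760e-06, 5.760e-06]  ψ = [0, 0, 1, 1]  (obs o_3=2)
t=4: δ = [4.800e-06, 1.440e-06, 4.800e-07, 9.600e-07]  ψ = [0, 0, 0, 0]  (obs o_4=4)
t=5: δ = [4.800e-07, 4.320e-07, 1.920e-07, 9.600e-08]  ψ = [0, 0, 0, 0]  (obs o_5=0)
t=6: δ = [4.800e-08, 2.880e-08, 1.728e-08, 8.640e-09]  ψ = [0, 0, 1, 1]  (obs o_6=1)
backtrack: best end state = 0; path = [1, 0, 0, 0, 0, 0, 0]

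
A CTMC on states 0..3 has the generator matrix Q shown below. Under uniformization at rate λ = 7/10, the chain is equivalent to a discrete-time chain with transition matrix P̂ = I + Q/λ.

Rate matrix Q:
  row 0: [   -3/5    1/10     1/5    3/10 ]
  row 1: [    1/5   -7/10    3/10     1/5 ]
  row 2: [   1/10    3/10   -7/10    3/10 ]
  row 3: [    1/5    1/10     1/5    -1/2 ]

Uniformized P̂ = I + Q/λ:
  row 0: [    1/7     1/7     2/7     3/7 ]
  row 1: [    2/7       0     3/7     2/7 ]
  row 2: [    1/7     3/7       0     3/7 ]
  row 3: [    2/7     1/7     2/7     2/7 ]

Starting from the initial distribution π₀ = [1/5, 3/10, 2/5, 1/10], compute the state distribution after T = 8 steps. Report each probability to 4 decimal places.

t=0: π = [0.2000, 0.3000, 0.4000, 0.1000]
t=1: π = [0.2000, 0.2143, 0.2143, 0.3714]
t=2: π = [0.2265, 0.1735, 0.2551, 0.3449]
t=3: π = [0.2169, 0.1910, 0.2376, 0.3545]
t=4: π = [0.2208, 0.1835, 0.2451, 0.3506]
t=5: π = [0.2192, 0.1867, 0.2419, 0.3523]
t=6: π = [0.2198, 0.1853, 0.2433, 0.3516]
t=7: π = [0.2196, 0.1859, 0.2427, 0.3519]
t=8: π = [0.2197, 0.1856, 0.2429, 0.3517]

π = [0.2197, 0.1856, 0.2429, 0.3517]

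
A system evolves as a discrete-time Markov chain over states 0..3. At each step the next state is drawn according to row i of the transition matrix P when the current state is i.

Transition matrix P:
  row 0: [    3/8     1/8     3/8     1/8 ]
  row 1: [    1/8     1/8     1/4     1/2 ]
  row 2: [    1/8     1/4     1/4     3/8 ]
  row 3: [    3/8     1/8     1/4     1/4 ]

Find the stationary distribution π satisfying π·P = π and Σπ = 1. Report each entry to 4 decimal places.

Balance equations π_j = Σ_i π_i·P[i][j]:
  π_0 = 3/8·π_0 + 1/8·π_1 + 1/8·π_2 + 3/8·π_3
  π_1 = 1/8·π_0 + 1/8·π_1 + 1/4·π_2 + 1/8·π_3
  π_2 = 3/8·π_0 + 1/4·π_1 + 1/4·π_2 + 1/4·π_3
  normalize: π_0 + π_1 + π_2 + π_3 = 1
Solving the linear system gives exactly π = [14/53, 17/106, 15/53, 31/106].

π = [0.2642, 0.1604, 0.2830, 0.2925]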